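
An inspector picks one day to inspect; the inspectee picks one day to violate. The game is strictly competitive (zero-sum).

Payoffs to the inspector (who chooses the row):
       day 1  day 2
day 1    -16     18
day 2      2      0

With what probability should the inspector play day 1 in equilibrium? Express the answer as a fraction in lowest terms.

Row minima are -16 and 0, so the inspector's maximin is 0; column maxima are 2 and 18, so the inspectee's minimax is 2. These differ, so the equilibrium is in mixed strategies.
Let the inspector play day 1 with probability p. The inspectee is indifferent when −16p + 2(1−p) = 18p, giving p = 1/18.

1/18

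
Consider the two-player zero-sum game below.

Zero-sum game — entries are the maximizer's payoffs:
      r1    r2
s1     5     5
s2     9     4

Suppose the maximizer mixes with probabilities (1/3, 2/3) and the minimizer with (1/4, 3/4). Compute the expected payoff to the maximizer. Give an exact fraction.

31/6

Against (1/4, 3/4), each row's expected payoff is s1: 5; s2: 21/4.
Taking the (1/3, 2/3)-weighted average: (1/3)·(5) + (2/3)·(21/4) = 31/6.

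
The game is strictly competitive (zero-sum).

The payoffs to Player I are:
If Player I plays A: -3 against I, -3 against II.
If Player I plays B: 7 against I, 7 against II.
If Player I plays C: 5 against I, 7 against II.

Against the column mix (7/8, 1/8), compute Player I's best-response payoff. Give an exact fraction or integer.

7

A: (-3)·(7/8) + (-3)·(1/8) = -3.
B: (7)·(7/8) + (7)·(1/8) = 7.
C: (5)·(7/8) + (7)·(1/8) = 21/4.
The best pure response is B with expected payoff 7.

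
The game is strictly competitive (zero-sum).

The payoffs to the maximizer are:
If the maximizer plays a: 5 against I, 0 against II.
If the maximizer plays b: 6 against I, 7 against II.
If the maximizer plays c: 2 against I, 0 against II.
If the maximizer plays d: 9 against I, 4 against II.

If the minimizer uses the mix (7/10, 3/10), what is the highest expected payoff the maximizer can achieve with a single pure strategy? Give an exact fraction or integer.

a: (5)·(7/10) + (0)·(3/10) = 7/2.
b: (6)·(7/10) + (7)·(3/10) = 63/10.
c: (2)·(7/10) + (0)·(3/10) = 7/5.
d: (9)·(7/10) + (4)·(3/10) = 15/2.
The best pure response is d with expected payoff 15/2.

15/2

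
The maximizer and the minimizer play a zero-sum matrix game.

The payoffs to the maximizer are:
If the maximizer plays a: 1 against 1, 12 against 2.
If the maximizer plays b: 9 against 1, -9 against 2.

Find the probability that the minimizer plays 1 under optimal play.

21/29

Row minima are 1 and -9, so the maximizer's maximin is 1; column maxima are 9 and 12, so the minimizer's minimax is 9. These differ, so the equilibrium is in mixed strategies.
Let the minimizer play 1 with probability q. The maximizer is indifferent when q + 12(1−q) = 9q − 9(1−q), giving q = 21/29.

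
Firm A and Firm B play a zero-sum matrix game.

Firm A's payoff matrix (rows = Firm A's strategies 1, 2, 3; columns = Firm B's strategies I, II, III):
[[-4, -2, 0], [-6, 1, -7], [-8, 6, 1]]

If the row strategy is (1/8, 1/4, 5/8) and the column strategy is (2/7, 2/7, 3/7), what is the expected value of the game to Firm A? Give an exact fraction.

-79/56

Against (2/7, 2/7, 3/7), each row's expected payoff is 1: -12/7; 2: -31/7; 3: -1/7.
Taking the (1/8, 1/4, 5/8)-weighted average: (1/8)·(-12/7) + (1/4)·(-31/7) + (5/8)·(-1/7) = -79/56.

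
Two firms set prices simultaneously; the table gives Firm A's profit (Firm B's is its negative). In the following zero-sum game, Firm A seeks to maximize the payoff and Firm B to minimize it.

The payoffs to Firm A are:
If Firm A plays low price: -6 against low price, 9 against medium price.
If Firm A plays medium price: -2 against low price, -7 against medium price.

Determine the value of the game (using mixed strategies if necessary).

-3

Row minima are -6 and -7, so Firm A's maximin is -6; column maxima are -2 and 9, so Firm B's minimax is -2. These differ, so the equilibrium is in mixed strategies.
Let Firm A play low price with probability p. Firm B is indifferent when −6p − 2(1−p) = 9p − 7(1−p), giving p = 1/4.
Let Firm B play low price with probability q. Firm A is indifferent when −6q + 9(1−q) = −2q − 7(1−q), giving q = 4/5.
The value is -6·(4/5) + (9)·(1/5) = -3.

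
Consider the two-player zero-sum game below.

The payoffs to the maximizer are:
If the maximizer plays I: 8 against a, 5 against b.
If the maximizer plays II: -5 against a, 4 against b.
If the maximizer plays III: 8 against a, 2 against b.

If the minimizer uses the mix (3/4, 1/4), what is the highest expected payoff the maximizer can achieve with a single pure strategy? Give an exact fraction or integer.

29/4

I: (8)·(3/4) + (5)·(1/4) = 29/4.
II: (-5)·(3/4) + (4)·(1/4) = -11/4.
III: (8)·(3/4) + (2)·(1/4) = 13/2.
The best pure response is I with expected payoff 29/4.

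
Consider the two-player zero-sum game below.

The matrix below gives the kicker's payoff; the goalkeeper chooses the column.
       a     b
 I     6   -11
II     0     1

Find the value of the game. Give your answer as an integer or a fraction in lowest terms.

1/3

Row minima are -11 and 0, so the kicker's maximin is 0; column maxima are 6 and 1, so the goalkeeper's minimax is 1. These differ, so the equilibrium is in mixed strategies.
Let the kicker play I with probability p. The goalkeeper is indifferent when 6p = −11p + (1−p), giving p = 1/18.
Let the goalkeeper play a with probability q. The kicker is indifferent when 6q − 11(1−q) = (1−q), giving q = 2/3.
The value is 6·(2/3) + (-11)·(1/3) = 1/3.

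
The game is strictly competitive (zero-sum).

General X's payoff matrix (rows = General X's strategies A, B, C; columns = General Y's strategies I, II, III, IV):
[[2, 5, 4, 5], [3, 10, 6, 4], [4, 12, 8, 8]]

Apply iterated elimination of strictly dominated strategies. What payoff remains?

Column III is strictly dominated by I for General Y (2<4, 3<6, 4<8); eliminate III.
Row A is strictly dominated by row C (4>2, 12>5, 8>5); eliminate A.
Row B is strictly dominated by row C (4>3, 12>10, 8>4); eliminate B.
Column IV is strictly dominated by I for General Y (4<8); eliminate IV.
Column II is strictly dominated by I for General Y (4<12); eliminate II.
Only (C, I) remains, with payoff 4.

4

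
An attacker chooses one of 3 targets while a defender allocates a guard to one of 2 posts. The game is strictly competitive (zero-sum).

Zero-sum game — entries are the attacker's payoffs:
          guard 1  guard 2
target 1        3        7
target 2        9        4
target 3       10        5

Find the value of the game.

Row target 2 is strictly dominated by row target 3, so the attacker never plays it.
The remaining 2×2 game on (target 1, target 3) × (guard 1, guard 2) has no saddle point. Let the attacker play target 1 with probability p; indifference gives 3p + 10(1−p) = 7p + 5(1−p), so p = 5/9.
Similarly the defender's optimal q on guard 1 is 2/9, and the value is 3·(2/9) + (7)·(7/9) = 55/9.

55/9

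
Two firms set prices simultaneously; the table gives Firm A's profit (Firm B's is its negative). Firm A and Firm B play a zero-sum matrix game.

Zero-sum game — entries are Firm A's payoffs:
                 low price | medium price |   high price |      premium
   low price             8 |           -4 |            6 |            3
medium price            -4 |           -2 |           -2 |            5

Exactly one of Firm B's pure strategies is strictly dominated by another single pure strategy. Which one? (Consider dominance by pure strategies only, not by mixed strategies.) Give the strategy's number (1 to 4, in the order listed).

4

Firm B prefers columns that give Firm A less. Compare premium with medium price: -4 < 3, -2 < 5.
So medium price strictly dominates premium for Firm B; premium is strictly dominated.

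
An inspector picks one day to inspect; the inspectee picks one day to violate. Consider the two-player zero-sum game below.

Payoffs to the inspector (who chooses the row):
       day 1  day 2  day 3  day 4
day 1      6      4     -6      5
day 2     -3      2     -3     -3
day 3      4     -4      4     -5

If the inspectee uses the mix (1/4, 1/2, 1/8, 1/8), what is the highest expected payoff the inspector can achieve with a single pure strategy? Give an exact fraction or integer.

27/8

day 1: (6)·(1/4) + (4)·(1/2) + (-6)·(1/8) + (5)·(1/8) = 27/8.
day 2: (-3)·(1/4) + (2)·(1/2) + (-3)·(1/8) + (-3)·(1/8) = -1/2.
day 3: (4)·(1/4) + (-4)·(1/2) + (4)·(1/8) + (-5)·(1/8) = -9/8.
The best pure response is day 1 with expected payoff 27/8.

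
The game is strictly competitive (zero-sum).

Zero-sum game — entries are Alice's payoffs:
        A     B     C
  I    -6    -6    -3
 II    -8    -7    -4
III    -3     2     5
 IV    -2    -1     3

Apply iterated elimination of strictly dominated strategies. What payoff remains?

-2

Column C is strictly dominated by A for Bob (-6<-3, -8<-4, -3<5, -2<3); eliminate C.
Row II is strictly dominated by row I (-6>-8, -6>-7); eliminate II.
Row I is strictly dominated by row III (-3>-6, 2>-6); eliminate I.
Column B is strictly dominated by A for Bob (-3<2, -2<-1); eliminate B.
Row III is strictly dominated by row IV (-2>-3); eliminate III.
Only (IV, A) remains, with payoff -2.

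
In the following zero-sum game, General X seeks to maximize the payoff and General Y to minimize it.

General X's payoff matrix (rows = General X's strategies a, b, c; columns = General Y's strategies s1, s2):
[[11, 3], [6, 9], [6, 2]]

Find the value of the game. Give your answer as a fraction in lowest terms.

Row c is strictly dominated by row a, so General X never plays it.
The remaining 2×2 game on (a, b) × (s1, s2) has no saddle point. Let General X play a with probability p; indifference gives 11p + 6(1−p) = 3p + 9(1−p), so p = 3/11.
Similarly General Y's optimal q on s1 is 6/11, and the value is 11·(6/11) + (3)·(5/11) = 81/11.

81/11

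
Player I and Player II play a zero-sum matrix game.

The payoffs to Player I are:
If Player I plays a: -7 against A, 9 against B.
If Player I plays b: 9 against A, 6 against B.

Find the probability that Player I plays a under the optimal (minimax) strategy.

Row minima are -7 and 6, so Player I's maximin is 6; column maxima are 9 and 9, so Player II's minimax is 9. These differ, so the equilibrium is in mixed strategies.
Let Player I play a with probability p. Player II is indifferent when −7p + 9(1−p) = 9p + 6(1−p), giving p = 3/19.

3/19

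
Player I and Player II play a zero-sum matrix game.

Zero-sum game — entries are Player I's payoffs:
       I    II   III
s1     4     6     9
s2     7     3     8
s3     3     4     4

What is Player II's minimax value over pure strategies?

6

The worst case (largest entry) in each column is I: 7, II: 6, III: 9.
The best (smallest) of these is 6.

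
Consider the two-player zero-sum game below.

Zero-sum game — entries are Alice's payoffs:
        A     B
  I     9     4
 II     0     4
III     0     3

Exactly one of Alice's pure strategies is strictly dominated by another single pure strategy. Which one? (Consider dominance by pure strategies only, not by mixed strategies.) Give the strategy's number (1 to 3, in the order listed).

Compare III with I: 9 > 0, 4 > 3.
So I strictly dominates III for Alice; III is strictly dominated.

3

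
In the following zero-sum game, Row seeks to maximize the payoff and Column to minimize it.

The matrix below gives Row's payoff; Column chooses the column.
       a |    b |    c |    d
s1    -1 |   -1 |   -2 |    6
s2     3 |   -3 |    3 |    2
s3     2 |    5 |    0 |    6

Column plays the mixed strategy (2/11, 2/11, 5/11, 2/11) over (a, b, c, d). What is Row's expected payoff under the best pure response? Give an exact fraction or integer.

s1: (-1)·(2/11) + (-1)·(2/11) + (-2)·(5/11) + (6)·(2/11) = -2/11.
s2: (3)·(2/11) + (-3)·(2/11) + (3)·(5/11) + (2)·(2/11) = 19/11.
s3: (2)·(2/11) + (5)·(2/11) + (0)·(5/11) + (6)·(2/11) = 26/11.
The best pure response is s3 with expected payoff 26/11.

26/11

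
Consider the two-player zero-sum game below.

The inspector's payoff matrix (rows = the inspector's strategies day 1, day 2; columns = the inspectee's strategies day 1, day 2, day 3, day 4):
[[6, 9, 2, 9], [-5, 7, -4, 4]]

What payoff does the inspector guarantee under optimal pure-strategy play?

Row minima: 2, -5 → the inspector's maximin is 2.
Column maxima: 6, 9, 2, 9 → the inspectee's minimax is 2.
They coincide at (day 1, day 3), so the value is 2.

2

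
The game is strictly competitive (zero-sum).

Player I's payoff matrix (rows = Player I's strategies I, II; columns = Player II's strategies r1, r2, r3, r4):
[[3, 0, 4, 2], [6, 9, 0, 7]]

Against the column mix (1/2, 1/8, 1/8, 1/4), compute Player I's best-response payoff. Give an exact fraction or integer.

47/8

I: (3)·(1/2) + (0)·(1/8) + (4)·(1/8) + (2)·(1/4) = 5/2.
II: (6)·(1/2) + (9)·(1/8) + (0)·(1/8) + (7)·(1/4) = 47/8.
The best pure response is II with expected payoff 47/8.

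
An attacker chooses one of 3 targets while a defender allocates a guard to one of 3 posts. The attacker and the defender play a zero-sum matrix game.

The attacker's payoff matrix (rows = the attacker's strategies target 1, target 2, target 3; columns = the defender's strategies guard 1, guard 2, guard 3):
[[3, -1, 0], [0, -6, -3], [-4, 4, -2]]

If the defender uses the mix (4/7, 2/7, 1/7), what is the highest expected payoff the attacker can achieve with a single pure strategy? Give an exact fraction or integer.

10/7

target 1: (3)·(4/7) + (-1)·(2/7) + (0)·(1/7) = 10/7.
target 2: (0)·(4/7) + (-6)·(2/7) + (-3)·(1/7) = -15/7.
target 3: (-4)·(4/7) + (4)·(2/7) + (-2)·(1/7) = -10/7.
The best pure response is target 1 with expected payoff 10/7.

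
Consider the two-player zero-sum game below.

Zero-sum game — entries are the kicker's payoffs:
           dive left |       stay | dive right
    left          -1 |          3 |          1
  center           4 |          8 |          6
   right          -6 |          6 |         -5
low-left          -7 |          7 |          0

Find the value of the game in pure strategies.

4

Row minima: -1, 4, -6, -7 → the kicker's maximin is 4.
Column maxima: 4, 8, 6 → the goalkeeper's minimax is 4.
They coincide at (center, dive left), so the value is 4.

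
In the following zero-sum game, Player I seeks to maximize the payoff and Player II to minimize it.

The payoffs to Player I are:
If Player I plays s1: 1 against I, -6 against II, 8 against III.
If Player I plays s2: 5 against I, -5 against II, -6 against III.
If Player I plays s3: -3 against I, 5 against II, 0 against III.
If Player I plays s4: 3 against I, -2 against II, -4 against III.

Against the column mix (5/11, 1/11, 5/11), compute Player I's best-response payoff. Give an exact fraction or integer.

s1: (1)·(5/11) + (-6)·(1/11) + (8)·(5/11) = 39/11.
s2: (5)·(5/11) + (-5)·(1/11) + (-6)·(5/11) = -10/11.
s3: (-3)·(5/11) + (5)·(1/11) + (0)·(5/11) = -10/11.
s4: (3)·(5/11) + (-2)·(1/11) + (-4)·(5/11) = -7/11.
The best pure response is s1 with expected payoff 39/11.

39/11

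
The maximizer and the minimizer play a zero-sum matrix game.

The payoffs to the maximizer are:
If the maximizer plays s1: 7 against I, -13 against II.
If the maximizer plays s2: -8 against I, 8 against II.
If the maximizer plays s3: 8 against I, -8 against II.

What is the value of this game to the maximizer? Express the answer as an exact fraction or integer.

0

Row s1 is strictly dominated by row s3, so the maximizer never plays it.
The remaining 2×2 game on (s2, s3) × (I, II) has no saddle point. Let the maximizer play s2 with probability p; indifference gives −8p + 8(1−p) = 8p − 8(1−p), so p = 1/2.
Similarly the minimizer's optimal q on I is 1/2, and the value is -8·(1/2) + (8)·(1/2) = 0.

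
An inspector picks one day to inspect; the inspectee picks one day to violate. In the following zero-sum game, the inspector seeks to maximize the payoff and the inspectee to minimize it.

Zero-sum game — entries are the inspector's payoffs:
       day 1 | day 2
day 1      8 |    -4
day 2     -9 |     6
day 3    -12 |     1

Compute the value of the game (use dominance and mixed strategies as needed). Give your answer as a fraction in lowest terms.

4/9

Row day 3 is strictly dominated by row day 2, so the inspector never plays it.
The remaining 2×2 game on (day 1, day 2) × (day 1, day 2) has no saddle point. Let the inspector play day 1 with probability p; indifference gives 8p − 9(1−p) = −4p + 6(1−p), so p = 5/9.
Similarly the inspectee's optimal q on day 1 is 10/27, and the value is 8·(10/27) + (-4)·(17/27) = 4/9.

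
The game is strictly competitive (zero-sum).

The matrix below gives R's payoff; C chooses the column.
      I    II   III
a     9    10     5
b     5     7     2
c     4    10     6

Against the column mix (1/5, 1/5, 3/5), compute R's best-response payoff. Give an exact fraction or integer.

a: (9)·(1/5) + (10)·(1/5) + (5)·(3/5) = 34/5.
b: (5)·(1/5) + (7)·(1/5) + (2)·(3/5) = 18/5.
c: (4)·(1/5) + (10)·(1/5) + (6)·(3/5) = 32/5.
The best pure response is a with expected payoff 34/5.

34/5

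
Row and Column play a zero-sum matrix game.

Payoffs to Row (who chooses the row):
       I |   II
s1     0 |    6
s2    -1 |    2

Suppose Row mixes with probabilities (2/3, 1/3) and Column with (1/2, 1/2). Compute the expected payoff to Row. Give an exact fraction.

Against (1/2, 1/2), each row's expected payoff is s1: 3; s2: 1/2.
Taking the (2/3, 1/3)-weighted average: (2/3)·(3) + (1/3)·(1/2) = 13/6.

13/6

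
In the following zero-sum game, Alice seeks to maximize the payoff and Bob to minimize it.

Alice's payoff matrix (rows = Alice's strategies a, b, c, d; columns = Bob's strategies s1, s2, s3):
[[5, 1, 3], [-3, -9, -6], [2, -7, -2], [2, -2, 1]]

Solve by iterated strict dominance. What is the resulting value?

Column s1 is strictly dominated by s2 for Bob (1<5, -9<-3, -7<2, -2<2); eliminate s1.
Column s3 is strictly dominated by s2 for Bob (1<3, -9<-6, -7<-2, -2<1); eliminate s3.
Row b is strictly dominated by row a (1>-9); eliminate b.
Row d is strictly dominated by row a (1>-2); eliminate d.
Row c is strictly dominated by row a (1>-7); eliminate c.
Only (a, s2) remains, with payoff 1.

1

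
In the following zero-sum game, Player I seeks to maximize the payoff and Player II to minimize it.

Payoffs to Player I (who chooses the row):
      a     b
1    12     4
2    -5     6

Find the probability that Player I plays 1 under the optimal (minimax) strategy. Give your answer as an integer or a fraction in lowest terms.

11/19

Row minima are 4 and -5, so Player I's maximin is 4; column maxima are 12 and 6, so Player II's minimax is 6. These differ, so the equilibrium is in mixed strategies.
Let Player I play 1 with probability p. Player II is indifferent when 12p − 5(1−p) = 4p + 6(1−p), giving p = 11/19.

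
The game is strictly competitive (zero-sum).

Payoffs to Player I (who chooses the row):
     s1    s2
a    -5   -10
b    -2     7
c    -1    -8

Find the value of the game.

-23/16

Row a is strictly dominated by row c, so Player I never plays it.
The remaining 2×2 game on (b, c) × (s1, s2) has no saddle point. Let Player I play b with probability p; indifference gives −2p − (1−p) = 7p − 8(1−p), so p = 7/16.
Similarly Player II's optimal q on s1 is 15/16, and the value is -2·(15/16) + (7)·(1/16) = -23/16.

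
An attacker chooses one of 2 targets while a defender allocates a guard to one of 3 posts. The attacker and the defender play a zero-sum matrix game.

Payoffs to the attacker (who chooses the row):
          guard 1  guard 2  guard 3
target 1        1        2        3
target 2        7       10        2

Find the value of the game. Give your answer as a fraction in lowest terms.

Column guard 2 is strictly dominated by guard 1 for the defender (it gives the attacker more in every row).
The remaining 2×2 game on (target 1, target 2) × (guard 1, guard 3) has no saddle point. Let the attacker play target 1 with probability p; indifference gives p + 7(1−p) = 3p + 2(1−p), so p = 5/7.
Similarly the defender's optimal q on guard 1 is 1/7, and the value is 1·(1/7) + (3)·(6/7) = 19/7.

19/7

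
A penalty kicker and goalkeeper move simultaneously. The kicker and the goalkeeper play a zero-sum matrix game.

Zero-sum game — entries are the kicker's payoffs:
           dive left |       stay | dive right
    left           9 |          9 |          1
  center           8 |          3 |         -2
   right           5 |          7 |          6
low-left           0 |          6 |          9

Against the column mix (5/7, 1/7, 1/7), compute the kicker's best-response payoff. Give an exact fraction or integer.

left: (9)·(5/7) + (9)·(1/7) + (1)·(1/7) = 55/7.
center: (8)·(5/7) + (3)·(1/7) + (-2)·(1/7) = 41/7.
right: (5)·(5/7) + (7)·(1/7) + (6)·(1/7) = 38/7.
low-left: (0)·(5/7) + (6)·(1/7) + (9)·(1/7) = 15/7.
The best pure response is left with expected payoff 55/7.

55/7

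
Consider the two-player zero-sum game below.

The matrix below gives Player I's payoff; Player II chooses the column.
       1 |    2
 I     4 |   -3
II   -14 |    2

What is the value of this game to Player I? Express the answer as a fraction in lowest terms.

-34/23

Row minima are -3 and -14, so Player I's maximin is -3; column maxima are 4 and 2, so Player II's minimax is 2. These differ, so the equilibrium is in mixed strategies.
Let Player I play I with probability p. Player II is indifferent when 4p − 14(1−p) = −3p + 2(1−p), giving p = 16/23.
Let Player II play 1 with probability q. Player I is indifferent when 4q − 3(1−q) = −14q + 2(1−q), giving q = 5/23.
The value is 4·(5/23) + (-3)·(18/23) = -34/23.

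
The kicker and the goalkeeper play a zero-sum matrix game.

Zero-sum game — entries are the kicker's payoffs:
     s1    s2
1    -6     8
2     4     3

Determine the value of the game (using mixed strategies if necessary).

Row minima are -6 and 3, so the kicker's maximin is 3; column maxima are 4 and 8, so the goalkeeper's minimax is 4. These differ, so the equilibrium is in mixed strategies.
Let the kicker play 1 with probability p. The goalkeeper is indifferent when −6p + 4(1−p) = 8p + 3(1−p), giving p = 1/15.
Let the goalkeeper play s1 with probability q. The kicker is indifferent when −6q + 8(1−q) = 4q + 3(1−q), giving q = 1/3.
The value is -6·(1/3) + (8)·(2/3) = 10/3.

10/3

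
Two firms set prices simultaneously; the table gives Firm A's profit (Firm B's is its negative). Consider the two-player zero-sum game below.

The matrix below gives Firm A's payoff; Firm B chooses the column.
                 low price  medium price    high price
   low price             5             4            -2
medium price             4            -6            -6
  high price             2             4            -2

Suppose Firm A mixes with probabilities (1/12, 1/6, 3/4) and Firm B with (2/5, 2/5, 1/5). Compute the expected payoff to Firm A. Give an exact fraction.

43/30

Against (2/5, 2/5, 1/5), each row's expected payoff is low price: 16/5; medium price: -2; high price: 2.
Taking the (1/12, 1/6, 3/4)-weighted average: (1/12)·(16/5) + (1/6)·(-2) + (3/4)·(2) = 43/30.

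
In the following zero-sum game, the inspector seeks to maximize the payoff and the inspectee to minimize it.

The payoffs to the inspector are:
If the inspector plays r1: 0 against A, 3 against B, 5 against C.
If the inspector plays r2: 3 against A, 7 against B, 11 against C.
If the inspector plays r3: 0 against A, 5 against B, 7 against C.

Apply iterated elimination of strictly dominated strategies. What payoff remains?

Column B is strictly dominated by A for the inspectee (0<3, 3<7, 0<5); eliminate B.
Column C is strictly dominated by A for the inspectee (0<5, 3<11, 0<7); eliminate C.
Row r1 is strictly dominated by row r2 (3>0); eliminate r1.
Row r3 is strictly dominated by row r2 (3>0); eliminate r3.
Only (r2, A) remains, with payoff 3.

3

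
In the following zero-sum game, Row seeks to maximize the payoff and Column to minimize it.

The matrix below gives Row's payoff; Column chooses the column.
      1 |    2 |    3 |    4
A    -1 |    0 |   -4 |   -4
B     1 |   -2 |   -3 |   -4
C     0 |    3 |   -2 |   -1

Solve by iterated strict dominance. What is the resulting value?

Row A is strictly dominated by row C (0>-1, 3>0, -2>-4, -1>-4); eliminate A.
Column 1 is strictly dominated by 3 for Column (-3<1, -2<0); eliminate 1.
Row B is strictly dominated by row C (3>-2, -2>-3, -1>-4); eliminate B.
Column 4 is strictly dominated by 3 for Column (-2<-1); eliminate 4.
Column 2 is strictly dominated by 3 for Column (-2<3); eliminate 2.
Only (C, 3) remains, with payoff -2.

-2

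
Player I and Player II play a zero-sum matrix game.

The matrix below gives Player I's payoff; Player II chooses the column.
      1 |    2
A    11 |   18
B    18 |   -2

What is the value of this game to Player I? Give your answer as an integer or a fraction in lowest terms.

Row minima are 11 and -2, so Player I's maximin is 11; column maxima are 18 and 18, so Player II's minimax is 18. These differ, so the equilibrium is in mixed strategies.
Let Player I play A with probability p. Player II is indifferent when 11p + 18(1−p) = 18p − 2(1−p), giving p = 20/27.
Let Player II play 1 with probability q. Player I is indifferent when 11q + 18(1−q) = 18q − 2(1−q), giving q = 20/27.
The value is 11·(20/27) + (18)·(7/27) = 346/27.

346/27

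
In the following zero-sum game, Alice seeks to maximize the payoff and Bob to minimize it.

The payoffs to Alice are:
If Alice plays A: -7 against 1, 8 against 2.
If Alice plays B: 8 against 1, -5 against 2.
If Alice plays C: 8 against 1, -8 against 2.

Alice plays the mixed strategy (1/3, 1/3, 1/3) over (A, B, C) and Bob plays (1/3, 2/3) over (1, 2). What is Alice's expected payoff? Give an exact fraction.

Against (1/3, 2/3), each row's expected payoff is A: 3; B: -2/3; C: -8/3.
Taking the (1/3, 1/3, 1/3)-weighted average: (1/3)·(3) + (1/3)·(-2/3) + (1/3)·(-8/3) = -1/9.

-1/9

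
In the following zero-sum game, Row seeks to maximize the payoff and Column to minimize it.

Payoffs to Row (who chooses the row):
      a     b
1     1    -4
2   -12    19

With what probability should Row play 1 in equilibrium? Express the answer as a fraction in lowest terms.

Row minima are -4 and -12, so Row's maximin is -4; column maxima are 1 and 19, so Column's minimax is 1. These differ, so the equilibrium is in mixed strategies.
Let Row play 1 with probability p. Column is indifferent when p − 12(1−p) = −4p + 19(1−p), giving p = 31/36.

31/36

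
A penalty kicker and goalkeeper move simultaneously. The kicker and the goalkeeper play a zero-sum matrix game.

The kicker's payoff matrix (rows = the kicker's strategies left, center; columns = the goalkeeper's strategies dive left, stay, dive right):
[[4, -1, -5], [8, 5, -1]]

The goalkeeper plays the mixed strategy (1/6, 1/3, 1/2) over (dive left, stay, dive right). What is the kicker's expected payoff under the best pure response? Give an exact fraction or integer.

left: (4)·(1/6) + (-1)·(1/3) + (-5)·(1/2) = -13/6.
center: (8)·(1/6) + (5)·(1/3) + (-1)·(1/2) = 5/2.
The best pure response is center with expected payoff 5/2.

5/2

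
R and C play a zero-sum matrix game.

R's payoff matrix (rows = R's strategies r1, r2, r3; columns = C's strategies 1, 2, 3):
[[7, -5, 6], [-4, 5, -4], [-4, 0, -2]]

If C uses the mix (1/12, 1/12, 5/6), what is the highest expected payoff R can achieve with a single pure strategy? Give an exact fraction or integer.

r1: (7)·(1/12) + (-5)·(1/12) + (6)·(5/6) = 31/6.
r2: (-4)·(1/12) + (5)·(1/12) + (-4)·(5/6) = -13/4.
r3: (-4)·(1/12) + (0)·(1/12) + (-2)·(5/6) = -2.
The best pure response is r1 with expected payoff 31/6.

31/6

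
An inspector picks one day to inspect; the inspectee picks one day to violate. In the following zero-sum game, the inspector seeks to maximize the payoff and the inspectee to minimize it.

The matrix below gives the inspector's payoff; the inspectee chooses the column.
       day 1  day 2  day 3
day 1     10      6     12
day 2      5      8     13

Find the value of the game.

Column day 3 is strictly dominated by day 2 for the inspectee (it gives the inspector more in every row).
The remaining 2×2 game on (day 1, day 2) × (day 1, day 2) has no saddle point. Let the inspector play day 1 with probability p; indifference gives 10p + 5(1−p) = 6p + 8(1−p), so p = 3/7.
Similarly the inspectee's optimal q on day 1 is 2/7, and the value is 10·(2/7) + (6)·(5/7) = 50/7.

50/7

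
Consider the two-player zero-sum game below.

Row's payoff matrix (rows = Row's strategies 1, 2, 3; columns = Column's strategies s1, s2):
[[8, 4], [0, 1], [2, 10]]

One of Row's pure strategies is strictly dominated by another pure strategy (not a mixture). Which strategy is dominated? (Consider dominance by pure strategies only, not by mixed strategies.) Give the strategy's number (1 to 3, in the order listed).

Compare 2 with 1: 8 > 0, 4 > 1.
So 1 strictly dominates 2 for Row; 2 is strictly dominated.

2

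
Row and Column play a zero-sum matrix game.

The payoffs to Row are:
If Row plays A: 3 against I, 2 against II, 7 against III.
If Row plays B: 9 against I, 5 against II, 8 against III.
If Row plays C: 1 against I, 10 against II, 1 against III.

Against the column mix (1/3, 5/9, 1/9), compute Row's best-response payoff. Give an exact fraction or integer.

A: (3)·(1/3) + (2)·(5/9) + (7)·(1/9) = 26/9.
B: (9)·(1/3) + (5)·(5/9) + (8)·(1/9) = 20/3.
C: (1)·(1/3) + (10)·(5/9) + (1)·(1/9) = 6.
The best pure response is B with expected payoff 20/3.

20/3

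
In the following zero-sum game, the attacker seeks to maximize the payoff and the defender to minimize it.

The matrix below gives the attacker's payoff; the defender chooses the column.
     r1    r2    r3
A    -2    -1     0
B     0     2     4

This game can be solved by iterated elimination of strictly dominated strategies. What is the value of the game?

Column r3 is strictly dominated by r1 for the defender (-2<0, 0<4); eliminate r3.
Row A is strictly dominated by row B (0>-2, 2>-1); eliminate A.
Column r2 is strictly dominated by r1 for the defender (0<2); eliminate r2.
Only (B, r1) remains, with payoff 0.

0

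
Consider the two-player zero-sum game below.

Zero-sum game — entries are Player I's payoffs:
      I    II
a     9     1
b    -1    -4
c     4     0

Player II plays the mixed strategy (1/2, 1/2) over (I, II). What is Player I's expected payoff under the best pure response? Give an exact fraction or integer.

a: (9)·(1/2) + (1)·(1/2) = 5.
b: (-1)·(1/2) + (-4)·(1/2) = -5/2.
c: (4)·(1/2) + (0)·(1/2) = 2.
The best pure response is a with expected payoff 5.

5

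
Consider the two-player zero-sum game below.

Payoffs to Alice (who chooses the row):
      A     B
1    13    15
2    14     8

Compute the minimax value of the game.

53/4

Row minima are 13 and 8, so Alice's maximin is 13; column maxima are 14 and 15, so Bob's minimax is 14. These differ, so the equilibrium is in mixed strategies.
Let Alice play 1 with probability p. Bob is indifferent when 13p + 14(1−p) = 15p + 8(1−p), giving p = 3/4.
Let Bob play A with probability q. Alice is indifferent when 13q + 15(1−q) = 14q + 8(1−q), giving q = 7/8.
The value is 13·(7/8) + (15)·(1/8) = 53/4.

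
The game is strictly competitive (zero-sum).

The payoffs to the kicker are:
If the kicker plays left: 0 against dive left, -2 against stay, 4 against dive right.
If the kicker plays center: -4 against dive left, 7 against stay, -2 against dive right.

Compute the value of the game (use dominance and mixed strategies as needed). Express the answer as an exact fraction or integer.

Column dive right is strictly dominated by dive left for the goalkeeper (it gives the kicker more in every row).
The remaining 2×2 game on (left, center) × (dive left, stay) has no saddle point. Let the kicker play left with probability p; indifference gives −4(1−p) = −2p + 7(1−p), so p = 11/13.
Similarly the goalkeeper's optimal q on dive left is 9/13, and the value is 0·(9/13) + (-2)·(4/13) = -8/13.

-8/13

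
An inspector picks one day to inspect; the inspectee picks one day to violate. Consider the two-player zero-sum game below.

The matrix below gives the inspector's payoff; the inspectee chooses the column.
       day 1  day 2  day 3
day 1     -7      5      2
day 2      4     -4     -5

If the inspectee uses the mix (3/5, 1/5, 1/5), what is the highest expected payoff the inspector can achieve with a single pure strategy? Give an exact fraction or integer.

3/5

day 1: (-7)·(3/5) + (5)·(1/5) + (2)·(1/5) = -14/5.
day 2: (4)·(3/5) + (-4)·(1/5) + (-5)·(1/5) = 3/5.
The best pure response is day 2 with expected payoff 3/5.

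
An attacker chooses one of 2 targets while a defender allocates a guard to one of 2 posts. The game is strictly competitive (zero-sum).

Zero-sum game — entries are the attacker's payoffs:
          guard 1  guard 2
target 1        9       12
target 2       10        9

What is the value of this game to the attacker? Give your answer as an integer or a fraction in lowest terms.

Row minima are 9 and 9, so the attacker's maximin is 9; column maxima are 10 and 12, so the defender's minimax is 10. These differ, so the equilibrium is in mixed strategies.
Let the attacker play target 1 with probability p. The defender is indifferent when 9p + 10(1−p) = 12p + 9(1−p), giving p = 1/4.
Let the defender play guard 1 with probability q. The attacker is indifferent when 9q + 12(1−q) = 10q + 9(1−q), giving q = 3/4.
The value is 9·(3/4) + (12)·(1/4) = 39/4.

39/4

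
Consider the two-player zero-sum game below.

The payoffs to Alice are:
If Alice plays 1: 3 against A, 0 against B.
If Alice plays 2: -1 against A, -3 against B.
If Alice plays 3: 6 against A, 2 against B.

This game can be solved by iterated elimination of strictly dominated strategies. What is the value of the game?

2

Column A is strictly dominated by B for Bob (0<3, -3<-1, 2<6); eliminate A.
Row 2 is strictly dominated by row 1 (0>-3); eliminate 2.
Row 1 is strictly dominated by row 3 (2>0); eliminate 1.
Only (3, B) remains, with payoff 2.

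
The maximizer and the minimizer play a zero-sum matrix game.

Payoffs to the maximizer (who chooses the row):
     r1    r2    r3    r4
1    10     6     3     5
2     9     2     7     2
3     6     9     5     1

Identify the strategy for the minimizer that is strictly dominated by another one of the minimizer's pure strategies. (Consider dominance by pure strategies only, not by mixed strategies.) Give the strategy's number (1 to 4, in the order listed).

1

The minimizer prefers columns that give the maximizer less. Compare r1 with r3: 3 < 10, 7 < 9, 5 < 6.
So r3 strictly dominates r1 for the minimizer; r1 is strictly dominated.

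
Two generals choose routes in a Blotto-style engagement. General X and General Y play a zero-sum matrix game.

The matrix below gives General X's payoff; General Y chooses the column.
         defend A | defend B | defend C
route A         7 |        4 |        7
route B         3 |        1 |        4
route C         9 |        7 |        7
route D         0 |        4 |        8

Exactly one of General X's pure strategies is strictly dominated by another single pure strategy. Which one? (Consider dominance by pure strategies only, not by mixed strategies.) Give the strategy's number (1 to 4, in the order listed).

Compare route B with route A: 7 > 3, 4 > 1, 7 > 4.
So route A strictly dominates route B for General X; route B is strictly dominated.

2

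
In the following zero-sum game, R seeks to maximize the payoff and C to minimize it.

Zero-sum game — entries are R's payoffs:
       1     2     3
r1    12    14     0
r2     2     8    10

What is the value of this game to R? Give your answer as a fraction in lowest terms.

Column 2 is strictly dominated by 1 for C (it gives R more in every row).
The remaining 2×2 game on (r1, r2) × (1, 3) has no saddle point. Let R play r1 with probability p; indifference gives 12p + 2(1−p) = 10(1−p), so p = 2/5.
Similarly C's optimal q on 1 is 1/2, and the value is 12·(1/2) + (0)·(1/2) = 6.

6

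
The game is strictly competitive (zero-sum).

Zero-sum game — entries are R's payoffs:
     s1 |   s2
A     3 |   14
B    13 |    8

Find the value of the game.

Row minima are 3 and 8, so R's maximin is 8; column maxima are 13 and 14, so C's minimax is 13. These differ, so the equilibrium is in mixed strategies.
Let R play A with probability p. C is indifferent when 3p + 13(1−p) = 14p + 8(1−p), giving p = 5/16.
Let C play s1 with probability q. R is indifferent when 3q + 14(1−q) = 13q + 8(1−q), giving q = 3/8.
The value is 3·(3/8) + (14)·(5/8) = 79/8.

79/8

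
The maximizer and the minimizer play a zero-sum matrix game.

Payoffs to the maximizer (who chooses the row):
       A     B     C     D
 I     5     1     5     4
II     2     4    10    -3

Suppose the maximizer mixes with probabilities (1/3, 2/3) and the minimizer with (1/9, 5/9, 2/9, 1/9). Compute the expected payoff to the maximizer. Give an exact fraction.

34/9

Against (1/9, 5/9, 2/9, 1/9), each row's expected payoff is I: 8/3; II: 13/3.
Taking the (1/3, 2/3)-weighted average: (1/3)·(8/3) + (2/3)·(13/3) = 34/9.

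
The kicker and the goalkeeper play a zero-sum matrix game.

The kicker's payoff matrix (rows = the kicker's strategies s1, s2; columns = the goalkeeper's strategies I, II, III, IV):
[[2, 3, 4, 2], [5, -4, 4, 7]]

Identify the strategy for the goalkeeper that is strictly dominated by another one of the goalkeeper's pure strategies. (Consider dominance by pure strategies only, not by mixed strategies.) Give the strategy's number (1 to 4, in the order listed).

The goalkeeper prefers columns that give the kicker less. Compare III with II: 3 < 4, -4 < 4.
So II strictly dominates III for the goalkeeper; III is strictly dominated.

3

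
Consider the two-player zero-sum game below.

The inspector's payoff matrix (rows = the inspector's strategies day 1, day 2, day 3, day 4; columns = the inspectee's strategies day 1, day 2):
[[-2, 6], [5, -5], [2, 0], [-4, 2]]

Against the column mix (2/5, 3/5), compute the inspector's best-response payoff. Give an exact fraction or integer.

14/5

day 1: (-2)·(2/5) + (6)·(3/5) = 14/5.
day 2: (5)·(2/5) + (-5)·(3/5) = -1.
day 3: (2)·(2/5) + (0)·(3/5) = 4/5.
day 4: (-4)·(2/5) + (2)·(3/5) = -2/5.
The best pure response is day 1 with expected payoff 14/5.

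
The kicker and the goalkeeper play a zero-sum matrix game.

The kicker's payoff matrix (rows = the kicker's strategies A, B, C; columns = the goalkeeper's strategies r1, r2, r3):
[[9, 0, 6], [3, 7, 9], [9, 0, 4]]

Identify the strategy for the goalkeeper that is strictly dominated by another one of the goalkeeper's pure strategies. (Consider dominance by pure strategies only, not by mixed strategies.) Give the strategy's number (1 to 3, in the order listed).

The goalkeeper prefers columns that give the kicker less. Compare r3 with r2: 0 < 6, 7 < 9, 0 < 4.
So r2 strictly dominates r3 for the goalkeeper; r3 is strictly dominated.

3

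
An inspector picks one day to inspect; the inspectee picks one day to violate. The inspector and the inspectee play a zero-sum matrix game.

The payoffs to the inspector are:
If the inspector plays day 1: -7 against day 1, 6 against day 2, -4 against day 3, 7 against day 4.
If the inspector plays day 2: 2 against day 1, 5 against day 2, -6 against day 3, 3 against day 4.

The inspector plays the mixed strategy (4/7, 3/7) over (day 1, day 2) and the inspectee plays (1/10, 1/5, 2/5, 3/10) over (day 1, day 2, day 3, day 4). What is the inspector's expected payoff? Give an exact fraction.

Against (1/10, 1/5, 2/5, 3/10), each row's expected payoff is day 1: 1; day 2: -3/10.
Taking the (4/7, 3/7)-weighted average: (4/7)·(1) + (3/7)·(-3/10) = 31/70.

31/70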